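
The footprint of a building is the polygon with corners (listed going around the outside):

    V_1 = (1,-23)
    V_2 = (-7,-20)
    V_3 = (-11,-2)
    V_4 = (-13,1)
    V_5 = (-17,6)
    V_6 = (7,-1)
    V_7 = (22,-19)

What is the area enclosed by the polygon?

Apply Gauss's area formula: 2A = Σ (x_i·y_{i+1} − x_{i+1}·y_i), indices taken mod 7.
Σ = (-181) + (-206) + (-37) + (-61) + (-25) + (-111) + (-487) = -1108
Area = |Σ|/2 = 554.

554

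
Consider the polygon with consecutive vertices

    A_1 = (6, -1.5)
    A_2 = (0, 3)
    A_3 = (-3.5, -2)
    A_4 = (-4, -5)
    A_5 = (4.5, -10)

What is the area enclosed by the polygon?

76.875

Apply Gauss's area formula: 2A = Σ (x_i·y_{i+1} − x_{i+1}·y_i), indices taken mod 5.
Cross-terms: 18, 10.5, 9.5, 62.5, 53.25  ⇒  Σ = 153.75
Area = |Σ|/2 = 76.875.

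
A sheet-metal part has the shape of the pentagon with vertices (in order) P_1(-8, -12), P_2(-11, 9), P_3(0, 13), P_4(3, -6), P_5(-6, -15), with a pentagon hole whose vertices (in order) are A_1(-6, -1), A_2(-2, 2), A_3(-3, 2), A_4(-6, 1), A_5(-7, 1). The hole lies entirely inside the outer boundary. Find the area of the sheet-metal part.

252

Outer boundary:
Σ = (-204) + (-143) + (-39) + (-81) + (-48) = -515
Area = |Σ|/2 = 257.5.
Hole:
Apply Gauss's area formula: 2A = Σ (x_i·y_{i+1} − x_{i+1}·y_i), indices taken mod 5.
Σ = (-14) + (2) + (9) + (1) + (13) = 11
Area = |Σ|/2 = 5.5.
Net area = 257.5 − 5.5 = 252.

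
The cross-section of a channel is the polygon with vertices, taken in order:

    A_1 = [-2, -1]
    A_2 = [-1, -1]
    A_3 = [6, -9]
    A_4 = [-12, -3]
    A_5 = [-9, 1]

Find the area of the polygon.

69

Apply the surveyor's formula: 2A = Σ (x_i·y_{i+1} − x_{i+1}·y_i), indices taken mod 5.
Σ = (1) + (15) + (-126) + (-39) + (11) = -138
Area = |Σ|/2 = 69.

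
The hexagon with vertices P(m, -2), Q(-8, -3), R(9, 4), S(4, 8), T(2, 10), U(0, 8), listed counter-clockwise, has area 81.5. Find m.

-8

The doubled signed area Σ (x_i y_{i+1} − x_{i+1} y_i) is linear in m.
With m=0 it equals 75; the coefficient of m is -11 (from the two edges through P).
So -11·m + 75 = 2·81.5 = 163 ⇒ m = -8.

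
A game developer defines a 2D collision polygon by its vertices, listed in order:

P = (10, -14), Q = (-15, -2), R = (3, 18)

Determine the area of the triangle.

358

Cross-terms: -230, -264, -222  ⇒  Σ = -716
Area = |Σ|/2 = 358.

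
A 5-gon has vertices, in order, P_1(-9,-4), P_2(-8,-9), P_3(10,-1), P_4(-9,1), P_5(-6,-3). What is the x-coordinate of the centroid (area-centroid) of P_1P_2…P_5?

Apply the shoelace (surveyor's) formula. First the cross-terms c_i = x_i·y_{i+1} − x_{i+1}·y_i:
  49, 98, 1, 33, -3  ⇒  2A = 178, A = 89.
Then Σ (x_i + x_{i+1})·c_i = -1086, so x̄ = -1086 / (6·89) = -181/89.

-181/89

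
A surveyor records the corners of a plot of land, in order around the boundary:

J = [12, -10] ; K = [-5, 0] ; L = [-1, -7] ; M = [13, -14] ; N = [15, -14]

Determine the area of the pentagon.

Apply the shoelace (surveyor's) formula: 2A = Σ (x_i·y_{i+1} − x_{i+1}·y_i), indices taken mod 5.
J→K: (12)(0) − (-5)(-10) = -50
K→L: (-5)(-7) − (-1)(0) = 35
L→M: (-1)(-14) − (13)(-7) = 105
M→N: (13)(-14) − (15)(-14) = 28
N→J: (15)(-10) − (12)(-14) = 18
Σ = 136
Area = |Σ|/2 = 68.

68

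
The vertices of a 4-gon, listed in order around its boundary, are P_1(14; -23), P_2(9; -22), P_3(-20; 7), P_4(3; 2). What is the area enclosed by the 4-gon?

318

Apply the shoelace (surveyor's) formula: 2A = Σ (x_i·y_{i+1} − x_{i+1}·y_i), indices taken mod 4.
Σ = (-101) + (-377) + (-61) + (-97) = -636
Area = |Σ|/2 = 318.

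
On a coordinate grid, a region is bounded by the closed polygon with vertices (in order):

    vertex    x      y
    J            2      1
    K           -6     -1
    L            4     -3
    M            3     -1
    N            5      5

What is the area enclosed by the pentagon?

23

Σ = (4) + (22) + (5) + (20) + (-5) = 46
Area = |Σ|/2 = 23.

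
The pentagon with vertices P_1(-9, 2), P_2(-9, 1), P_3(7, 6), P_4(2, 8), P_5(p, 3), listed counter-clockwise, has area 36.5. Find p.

-8

The doubled signed area Σ (x_i y_{i+1} − x_{i+1} y_i) is linear in p.
With p=0 it equals 25; the coefficient of p is -6 (from the two edges through P_5).
So -6·p + 25 = 2·36.5 = 73 ⇒ p = -8.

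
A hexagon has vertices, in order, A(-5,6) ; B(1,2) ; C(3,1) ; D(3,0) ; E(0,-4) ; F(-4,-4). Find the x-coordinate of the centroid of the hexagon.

-1.5625

Apply Gauss's area formula. First the cross-terms c_i = x_i·y_{i+1} − x_{i+1}·y_i:
  -16, -5, -3, -12, -16, -44  ⇒  2A = -96, A = -48.
Then Σ (x_i + x_{i+1})·c_i = 450, so x̄ = 450 / (6·(-48)) = -1.5625.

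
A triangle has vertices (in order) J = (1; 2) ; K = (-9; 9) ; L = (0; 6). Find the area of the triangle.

16.5

Σ = (27) + (-54) + (-6) = -33
Area = |Σ|/2 = 16.5.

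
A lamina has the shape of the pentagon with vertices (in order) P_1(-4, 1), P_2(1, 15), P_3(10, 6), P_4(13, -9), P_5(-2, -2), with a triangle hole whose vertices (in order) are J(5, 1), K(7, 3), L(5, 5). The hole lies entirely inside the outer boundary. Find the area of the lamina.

209.5

Outer boundary:
Σ = (-61) + (-144) + (-168) + (-44) + (-10) = -427
Area = |Σ|/2 = 213.5.
Hole:
Apply the surveyor's formula: 2A = Σ (x_i·y_{i+1} − x_{i+1}·y_i), indices taken mod 3.
Σ = (8) + (20) + (-20) = 8
Area = |Σ|/2 = 4.
Net area = 213.5 − 4 = 209.5.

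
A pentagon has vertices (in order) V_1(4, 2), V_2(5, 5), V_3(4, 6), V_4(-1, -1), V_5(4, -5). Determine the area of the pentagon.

29.5

Apply the shoelace formula: 2A = Σ (x_i·y_{i+1} − x_{i+1}·y_i), indices taken mod 5.
V_1→V_2: (4)(5) − (5)(2) = 10
V_2→V_3: (5)(6) − (4)(5) = 10
V_3→V_4: (4)(-1) − (-1)(6) = 2
V_4→V_5: (-1)(-5) − (4)(-1) = 9
V_5→V_1: (4)(2) − (4)(-5) = 28
Σ = 59
Area = |Σ|/2 = 29.5.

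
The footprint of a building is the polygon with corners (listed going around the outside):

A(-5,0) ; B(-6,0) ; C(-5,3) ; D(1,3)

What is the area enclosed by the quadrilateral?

10.5

Apply the shoelace formula: 2A = Σ (x_i·y_{i+1} − x_{i+1}·y_i), indices taken mod 4.
A→B: (-5)(0) − (-6)(0) = 0
B→C: (-6)(3) − (-5)(0) = -18
C→D: (-5)(3) − (1)(3) = -18
D→A: (1)(0) − (-5)(3) = 15
Σ = -21
Area = |Σ|/2 = 10.5.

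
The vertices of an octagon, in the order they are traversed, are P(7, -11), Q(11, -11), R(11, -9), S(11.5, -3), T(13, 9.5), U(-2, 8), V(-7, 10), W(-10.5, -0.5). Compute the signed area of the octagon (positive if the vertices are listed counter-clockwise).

Apply the surveyor's formula: 2A = Σ (x_i·y_{i+1} − x_{i+1}·y_i), indices taken mod 8.
Cross-terms: 44, 22, 70.5, 148.25, 123, 36, 108.5, 119  ⇒  Σ = 671.25
Signed area = Σ/2 = 335.625 (positive ⇒ counter-clockwise traversal).

335.625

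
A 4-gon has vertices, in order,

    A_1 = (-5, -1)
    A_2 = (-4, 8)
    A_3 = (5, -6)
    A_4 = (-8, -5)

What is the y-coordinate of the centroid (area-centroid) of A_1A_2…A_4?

-113/90

Apply the surveyor's formula. First the cross-terms c_i = x_i·y_{i+1} − x_{i+1}·y_i:
  -44, -16, -73, -17  ⇒  2A = -150, A = -75.
Then Σ (y_i + y_{i+1})·c_i = 565, so ȳ = 565 / (6·(-75)) = -113/90.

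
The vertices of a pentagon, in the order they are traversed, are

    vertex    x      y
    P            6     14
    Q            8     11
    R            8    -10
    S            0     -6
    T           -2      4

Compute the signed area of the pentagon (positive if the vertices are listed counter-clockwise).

Cross-terms: -46, -168, -48, -12, -52  ⇒  Σ = -326
Signed area = Σ/2 = -163 (negative ⇒ clockwise traversal).

-163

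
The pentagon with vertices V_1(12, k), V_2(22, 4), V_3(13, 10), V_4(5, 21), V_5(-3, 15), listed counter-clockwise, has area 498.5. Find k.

-24

The doubled signed area Σ (x_i y_{i+1} − x_{i+1} y_i) is linear in k.
With k=0 it equals 397; the coefficient of k is -25 (from the two edges through V_1).
So -25·k + 397 = 2·498.5 = 997 ⇒ k = -24.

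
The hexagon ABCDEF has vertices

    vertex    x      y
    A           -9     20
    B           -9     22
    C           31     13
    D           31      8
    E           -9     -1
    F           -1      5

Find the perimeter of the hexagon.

116

|AB| = √((0)² + (2)²) = √4 = 2
|BC| = √((40)² + (-9)²) = √1681 = 41
|CD| = √((0)² + (-5)²) = √25 = 5
|DE| = √((-40)² + (-9)²) = √1681 = 41
|EF| = √((8)² + (6)²) = √100 = 10
|FA| = √((-8)² + (15)²) = √289 = 17
Perimeter = 2 + 41 + 5 + 41 + 10 + 17 = 116.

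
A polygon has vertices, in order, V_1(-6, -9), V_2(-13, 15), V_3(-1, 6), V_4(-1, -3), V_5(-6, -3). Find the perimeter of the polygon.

|V_1V_2| = √((-7)² + (24)²) = √625 = 25
|V_2V_3| = √((12)² + (-9)²) = √225 = 15
|V_3V_4| = √((0)² + (-9)²) = √81 = 9
|V_4V_5| = √((-5)² + (0)²) = √25 = 5
|V_5V_1| = √((0)² + (-6)²) = √36 = 6
Perimeter = 25 + 15 + 9 + 5 + 6 = 60.

60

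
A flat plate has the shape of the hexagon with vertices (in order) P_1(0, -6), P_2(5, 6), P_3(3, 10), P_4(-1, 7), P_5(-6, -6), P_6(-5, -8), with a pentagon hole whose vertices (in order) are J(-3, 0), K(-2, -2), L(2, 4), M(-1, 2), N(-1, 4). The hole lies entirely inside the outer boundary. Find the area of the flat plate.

84.5

Outer boundary:
Apply the shoelace formula: 2A = Σ (x_i·y_{i+1} − x_{i+1}·y_i), indices taken mod 6.
Σ = (30) + (32) + (31) + (48) + (18) + (30) = 189
Area = |Σ|/2 = 94.5.
Hole:
J→K: (-3)(-2) − (-2)(0) = 6
K→L: (-2)(4) − (2)(-2) = -4
L→M: (2)(2) − (-1)(4) = 8
M→N: (-1)(4) − (-1)(2) = -2
N→J: (-1)(0) − (-3)(4) = 12
Σ = 20
Area = |Σ|/2 = 10.
Net area = 94.5 − 10 = 84.5.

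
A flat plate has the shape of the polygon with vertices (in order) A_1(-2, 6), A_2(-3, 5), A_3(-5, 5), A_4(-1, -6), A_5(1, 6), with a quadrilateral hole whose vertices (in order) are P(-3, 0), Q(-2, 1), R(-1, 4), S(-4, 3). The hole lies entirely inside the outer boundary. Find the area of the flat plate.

Outer boundary:
Apply the surveyor's formula: 2A = Σ (x_i·y_{i+1} − x_{i+1}·y_i), indices taken mod 5.
Σ = (8) + (10) + (35) + (0) + (18) = 71
Area = |Σ|/2 = 35.5.
Hole:
Cross-terms: -3, -7, 13, 9  ⇒  Σ = 12
Area = |Σ|/2 = 6.
Net area = 35.5 − 6 = 29.5.

29.5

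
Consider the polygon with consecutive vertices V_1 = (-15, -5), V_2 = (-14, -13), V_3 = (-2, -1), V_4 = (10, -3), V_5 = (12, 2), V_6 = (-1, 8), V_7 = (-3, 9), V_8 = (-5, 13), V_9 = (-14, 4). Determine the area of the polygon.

298

Apply Gauss's area formula: 2A = Σ (x_i·y_{i+1} − x_{i+1}·y_i), indices taken mod 9.
Σ = (125) + (-12) + (16) + (56) + (98) + (15) + (6) + (162) + (130) = 596
Area = |Σ|/2 = 298.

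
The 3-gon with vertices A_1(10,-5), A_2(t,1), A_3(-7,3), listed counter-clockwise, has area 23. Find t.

3

The doubled signed area Σ (x_i y_{i+1} − x_{i+1} y_i) is linear in t.
With t=0 it equals 22; the coefficient of t is 8 (from the two edges through A_2).
So 8·t + 22 = 2·23 = 46 ⇒ t = 3.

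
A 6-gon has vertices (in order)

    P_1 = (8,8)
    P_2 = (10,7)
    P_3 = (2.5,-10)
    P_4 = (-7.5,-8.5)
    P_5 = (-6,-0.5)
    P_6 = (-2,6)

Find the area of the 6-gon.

Apply the shoelace (surveyor's) formula: 2A = Σ (x_i·y_{i+1} − x_{i+1}·y_i), indices taken mod 6.
Σ = (-24) + (-117.5) + (-96.25) + (-47.25) + (-37) + (-64) = -386
Area = |Σ|/2 = 193.

193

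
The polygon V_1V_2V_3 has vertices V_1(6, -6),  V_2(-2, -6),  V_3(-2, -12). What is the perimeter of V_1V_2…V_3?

|V_1V_2| = √((-8)² + (0)²) = √64 = 8
|V_2V_3| = √((0)² + (-6)²) = √36 = 6
|V_3V_1| = √((8)² + (6)²) = √100 = 10
Perimeter = 8 + 6 + 10 = 24.

24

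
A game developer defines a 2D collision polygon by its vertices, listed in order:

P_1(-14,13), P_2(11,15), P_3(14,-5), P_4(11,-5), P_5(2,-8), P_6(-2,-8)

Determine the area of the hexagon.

Apply the shoelace (surveyor's) formula: 2A = Σ (x_i·y_{i+1} − x_{i+1}·y_i), indices taken mod 6.
Σ = (-353) + (-265) + (-15) + (-78) + (-32) + (-138) = -881
Area = |Σ|/2 = 440.5.

440.5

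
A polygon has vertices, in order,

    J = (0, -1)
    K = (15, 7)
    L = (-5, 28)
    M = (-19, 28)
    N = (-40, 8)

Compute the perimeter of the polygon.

130

|JK| = √((15)² + (8)²) = √289 = 17
|KL| = √((-20)² + (21)²) = √841 = 29
|LM| = √((-14)² + (0)²) = √196 = 14
|MN| = √((-21)² + (-20)²) = √841 = 29
|NJ| = √((40)² + (-9)²) = √1681 = 41
Perimeter = 17 + 29 + 14 + 29 + 41 = 130.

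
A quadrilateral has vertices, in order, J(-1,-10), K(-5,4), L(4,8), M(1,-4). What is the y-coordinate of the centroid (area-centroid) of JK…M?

Apply Gauss's area formula. First the cross-terms c_i = x_i·y_{i+1} − x_{i+1}·y_i:
  -54, -56, -24, -14  ⇒  2A = -148, A = -74.
Then Σ (y_i + y_{i+1})·c_i = -248, so ȳ = -248 / (6·(-74)) = 62/111.

62/111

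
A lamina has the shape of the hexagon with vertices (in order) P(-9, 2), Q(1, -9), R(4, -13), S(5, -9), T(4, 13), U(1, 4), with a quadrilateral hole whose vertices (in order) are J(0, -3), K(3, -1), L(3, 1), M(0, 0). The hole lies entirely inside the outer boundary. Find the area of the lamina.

Outer boundary:
P→Q: (-9)(-9) − (1)(2) = 79
Q→R: (1)(-13) − (4)(-9) = 23
R→S: (4)(-9) − (5)(-13) = 29
S→T: (5)(13) − (4)(-9) = 101
T→U: (4)(4) − (1)(13) = 3
U→P: (1)(2) − (-9)(4) = 38
Σ = 273
Area = |Σ|/2 = 136.5.
Hole:
Apply Gauss's area formula: 2A = Σ (x_i·y_{i+1} − x_{i+1}·y_i), indices taken mod 4.
Σ = (9) + (6) + (0) + (0) = 15
Area = |Σ|/2 = 7.5.
Net area = 136.5 − 7.5 = 129.

129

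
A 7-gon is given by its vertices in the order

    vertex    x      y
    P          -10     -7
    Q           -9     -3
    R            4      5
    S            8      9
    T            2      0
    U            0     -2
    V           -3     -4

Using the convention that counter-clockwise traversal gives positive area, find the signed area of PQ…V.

-58.5

Σ = (-33) + (-33) + (-4) + (-18) + (-4) + (-6) + (-19) = -117
Signed area = Σ/2 = -58.5 (negative ⇒ clockwise traversal).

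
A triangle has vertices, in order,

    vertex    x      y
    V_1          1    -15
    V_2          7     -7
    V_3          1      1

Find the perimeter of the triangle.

|V_1V_2| = √((6)² + (8)²) = √100 = 10
|V_2V_3| = √((-6)² + (8)²) = √100 = 10
|V_3V_1| = √((0)² + (-16)²) = √256 = 16
Perimeter = 10 + 10 + 16 = 36.

36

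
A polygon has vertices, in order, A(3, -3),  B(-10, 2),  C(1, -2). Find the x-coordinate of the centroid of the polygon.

Apply Gauss's area formula. First the cross-terms c_i = x_i·y_{i+1} − x_{i+1}·y_i:
  -24, 18, 3  ⇒  2A = -3, A = -1.5.
Then Σ (x_i + x_{i+1})·c_i = 18, so x̄ = 18 / (6·(-1.5)) = -2.

-2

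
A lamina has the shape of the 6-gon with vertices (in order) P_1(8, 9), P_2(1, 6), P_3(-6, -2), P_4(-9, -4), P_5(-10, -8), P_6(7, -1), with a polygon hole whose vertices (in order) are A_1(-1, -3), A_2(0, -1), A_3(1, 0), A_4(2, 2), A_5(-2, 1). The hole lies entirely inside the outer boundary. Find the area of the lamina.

115.5

Outer boundary:
Cross-terms: 39, 34, 6, 32, 66, 71  ⇒  Σ = 248
Area = |Σ|/2 = 124.
Hole:
Apply the shoelace (surveyor's) formula: 2A = Σ (x_i·y_{i+1} − x_{i+1}·y_i), indices taken mod 5.
A_1→A_2: (-1)(-1) − (0)(-3) = 1
A_2→A_3: (0)(0) − (1)(-1) = 1
A_3→A_4: (1)(2) − (2)(0) = 2
A_4→A_5: (2)(1) − (-2)(2) = 6
A_5→A_1: (-2)(-3) − (-1)(1) = 7
Σ = 17
Area = |Σ|/2 = 8.5.
Net area = 124 − 8.5 = 115.5.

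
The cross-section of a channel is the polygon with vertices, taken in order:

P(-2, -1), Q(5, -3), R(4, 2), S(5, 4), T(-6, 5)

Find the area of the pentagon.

Apply the shoelace formula: 2A = Σ (x_i·y_{i+1} − x_{i+1}·y_i), indices taken mod 5.
Cross-terms: 11, 22, 6, 49, 16  ⇒  Σ = 104
Area = |Σ|/2 = 52.

52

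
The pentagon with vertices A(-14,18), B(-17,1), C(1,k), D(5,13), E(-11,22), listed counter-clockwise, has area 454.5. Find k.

The doubled signed area Σ (x_i y_{i+1} − x_{i+1} y_i) is linear in k.
With k=0 it equals 667; the coefficient of k is -22 (from the two edges through C).
So -22·k + 667 = 2·454.5 = 909 ⇒ k = -11.

-11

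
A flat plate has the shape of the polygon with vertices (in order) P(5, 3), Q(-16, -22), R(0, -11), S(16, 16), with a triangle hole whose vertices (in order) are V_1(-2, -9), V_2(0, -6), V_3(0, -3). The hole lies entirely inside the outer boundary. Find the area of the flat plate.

126

Outer boundary:
Σ = (-62) + (176) + (176) + (-32) = 258
Area = |Σ|/2 = 129.
Hole:
Cross-terms: 12, 0, -6  ⇒  Σ = 6
Area = |Σ|/2 = 3.
Net area = 129 − 3 = 126.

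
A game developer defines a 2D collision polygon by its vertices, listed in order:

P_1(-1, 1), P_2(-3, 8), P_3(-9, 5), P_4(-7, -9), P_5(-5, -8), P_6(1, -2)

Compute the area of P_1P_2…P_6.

Apply the shoelace (surveyor's) formula: 2A = Σ (x_i·y_{i+1} − x_{i+1}·y_i), indices taken mod 6.
P_1→P_2: (-1)(8) − (-3)(1) = -5
P_2→P_3: (-3)(5) − (-9)(8) = 57
P_3→P_4: (-9)(-9) − (-7)(5) = 116
P_4→P_5: (-7)(-8) − (-5)(-9) = 11
P_5→P_6: (-5)(-2) − (1)(-8) = 18
P_6→P_1: (1)(1) − (-1)(-2) = -1
Σ = 196
Area = |Σ|/2 = 98.

98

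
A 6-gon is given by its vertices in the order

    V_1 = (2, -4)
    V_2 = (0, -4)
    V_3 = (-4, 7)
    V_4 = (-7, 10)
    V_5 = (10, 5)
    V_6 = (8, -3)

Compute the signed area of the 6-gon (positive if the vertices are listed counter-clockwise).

-123

Apply the shoelace formula: 2A = Σ (x_i·y_{i+1} − x_{i+1}·y_i), indices taken mod 6.
Σ = (-8) + (-16) + (9) + (-135) + (-70) + (-26) = -246
Signed area = Σ/2 = -123 (negative ⇒ clockwise traversal).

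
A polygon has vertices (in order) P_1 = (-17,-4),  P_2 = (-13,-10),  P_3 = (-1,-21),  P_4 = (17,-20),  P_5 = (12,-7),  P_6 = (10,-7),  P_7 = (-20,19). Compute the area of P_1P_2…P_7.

Σ = (118) + (263) + (377) + (121) + (-14) + (50) + (403) = 1318
Area = |Σ|/2 = 659.

659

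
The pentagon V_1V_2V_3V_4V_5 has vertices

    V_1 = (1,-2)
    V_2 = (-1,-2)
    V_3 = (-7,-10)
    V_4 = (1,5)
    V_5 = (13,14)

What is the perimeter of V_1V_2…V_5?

64

|V_1V_2| = √((-2)² + (0)²) = √4 = 2
|V_2V_3| = √((-6)² + (-8)²) = √100 = 10
|V_3V_4| = √((8)² + (15)²) = √289 = 17
|V_4V_5| = √((12)² + (9)²) = √225 = 15
|V_5V_1| = √((-12)² + (-16)²) = √400 = 20
Perimeter = 2 + 10 + 17 + 15 + 20 = 64.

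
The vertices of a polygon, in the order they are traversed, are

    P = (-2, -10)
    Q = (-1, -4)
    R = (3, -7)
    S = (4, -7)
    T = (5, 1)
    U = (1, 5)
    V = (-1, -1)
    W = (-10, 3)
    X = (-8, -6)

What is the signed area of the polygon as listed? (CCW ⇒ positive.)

Apply the shoelace (surveyor's) formula: 2A = Σ (x_i·y_{i+1} − x_{i+1}·y_i), indices taken mod 9.
Σ = (-2) + (19) + (7) + (39) + (24) + (4) + (-13) + (84) + (68) = 230
Signed area = Σ/2 = 115 (positive ⇒ counter-clockwise traversal).

115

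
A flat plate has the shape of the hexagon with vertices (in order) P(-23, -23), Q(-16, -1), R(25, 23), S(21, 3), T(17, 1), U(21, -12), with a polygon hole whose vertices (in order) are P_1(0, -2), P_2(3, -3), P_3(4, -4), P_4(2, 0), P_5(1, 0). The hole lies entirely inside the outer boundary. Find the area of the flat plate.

1049

Outer boundary:
P→Q: (-23)(-1) − (-16)(-23) = -345
Q→R: (-16)(23) − (25)(-1) = -343
R→S: (25)(3) − (21)(23) = -408
S→T: (21)(1) − (17)(3) = -30
T→U: (17)(-12) − (21)(1) = -225
U→P: (21)(-23) − (-23)(-12) = -759
Σ = -2110
Area = |Σ|/2 = 1055.
Hole:
Apply the shoelace (surveyor's) formula: 2A = Σ (x_i·y_{i+1} − x_{i+1}·y_i), indices taken mod 5.
Cross-terms: 6, 0, 8, 0, -2  ⇒  Σ = 12
Area = |Σ|/2 = 6.
Net area = 1055 − 6 = 1049.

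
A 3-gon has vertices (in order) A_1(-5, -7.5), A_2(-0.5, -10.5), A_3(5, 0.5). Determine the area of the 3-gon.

33

A_1→A_2: (-5)(-10.5) − (-0.5)(-7.5) = 48.75
A_2→A_3: (-0.5)(0.5) − (5)(-10.5) = 52.25
A_3→A_1: (5)(-7.5) − (-5)(0.5) = -35
Σ = 66
Area = |Σ|/2 = 33.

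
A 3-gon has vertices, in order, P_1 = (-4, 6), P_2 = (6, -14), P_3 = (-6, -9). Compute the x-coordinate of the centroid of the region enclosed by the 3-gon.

-4/3

Apply the shoelace formula. First the cross-terms c_i = x_i·y_{i+1} − x_{i+1}·y_i:
  20, -138, -72  ⇒  2A = -190, A = -95.
Then Σ (x_i + x_{i+1})·c_i = 760, so x̄ = 760 / (6·(-95)) = -4/3.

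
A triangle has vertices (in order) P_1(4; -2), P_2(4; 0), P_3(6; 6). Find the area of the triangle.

Σ = (8) + (24) + (-36) = -4
Area = |Σ|/2 = 2.

2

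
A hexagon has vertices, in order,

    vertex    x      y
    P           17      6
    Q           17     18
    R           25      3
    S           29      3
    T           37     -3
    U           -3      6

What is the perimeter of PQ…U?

|PQ| = √((0)² + (12)²) = √144 = 12
|QR| = √((8)² + (-15)²) = √289 = 17
|RS| = √((4)² + (0)²) = √16 = 4
|ST| = √((8)² + (-6)²) = √100 = 10
|TU| = √((-40)² + (9)²) = √1681 = 41
|UP| = √((20)² + (0)²) = √400 = 20
Perimeter = 12 + 17 + 4 + 10 + 41 + 20 = 104.

104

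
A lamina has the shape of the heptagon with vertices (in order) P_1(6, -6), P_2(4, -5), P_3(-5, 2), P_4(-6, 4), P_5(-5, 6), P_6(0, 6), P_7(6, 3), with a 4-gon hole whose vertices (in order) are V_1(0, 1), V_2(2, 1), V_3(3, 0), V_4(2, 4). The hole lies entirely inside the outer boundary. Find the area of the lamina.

79

Outer boundary:
Σ = (-6) + (-17) + (-8) + (-16) + (-30) + (-36) + (-54) = -167
Area = |Σ|/2 = 83.5.
Hole:
Apply the shoelace (surveyor's) formula: 2A = Σ (x_i·y_{i+1} − x_{i+1}·y_i), indices taken mod 4.
V_1→V_2: (0)(1) − (2)(1) = -2
V_2→V_3: (2)(0) − (3)(1) = -3
V_3→V_4: (3)(4) − (2)(0) = 12
V_4→V_1: (2)(1) − (0)(4) = 2
Σ = 9
Area = |Σ|/2 = 4.5.
Net area = 83.5 − 4.5 = 79.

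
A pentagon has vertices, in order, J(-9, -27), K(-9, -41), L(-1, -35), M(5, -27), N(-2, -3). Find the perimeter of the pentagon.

|JK| = √((0)² + (-14)²) = √196 = 14
|KL| = √((8)² + (6)²) = √100 = 10
|LM| = √((6)² + (8)²) = √100 = 10
|MN| = √((-7)² + (24)²) = √625 = 25
|NJ| = √((-7)² + (-24)²) = √625 = 25
Perimeter = 14 + 10 + 10 + 25 + 25 = 84.

84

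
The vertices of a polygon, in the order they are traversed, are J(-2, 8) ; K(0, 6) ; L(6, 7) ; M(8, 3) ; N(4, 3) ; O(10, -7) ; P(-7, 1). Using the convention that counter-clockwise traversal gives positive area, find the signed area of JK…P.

Apply the shoelace formula: 2A = Σ (x_i·y_{i+1} − x_{i+1}·y_i), indices taken mod 7.
Σ = (-12) + (-36) + (-38) + (12) + (-58) + (-39) + (-54) = -225
Signed area = Σ/2 = -112.5 (negative ⇒ clockwise traversal).

-112.5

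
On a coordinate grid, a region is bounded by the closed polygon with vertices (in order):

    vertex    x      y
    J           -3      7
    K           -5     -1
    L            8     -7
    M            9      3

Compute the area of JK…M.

Apply the surveyor's formula: 2A = Σ (x_i·y_{i+1} − x_{i+1}·y_i), indices taken mod 4.
Cross-terms: 38, 43, 87, 72  ⇒  Σ = 240
Area = |Σ|/2 = 120.

120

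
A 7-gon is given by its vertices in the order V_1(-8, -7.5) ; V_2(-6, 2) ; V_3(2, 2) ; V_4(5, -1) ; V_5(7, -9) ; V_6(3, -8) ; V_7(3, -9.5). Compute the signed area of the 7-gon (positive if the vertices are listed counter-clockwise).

-129.5

Cross-terms: -61, -16, -12, -38, -29, -4.5, -98.5  ⇒  Σ = -259
Signed area = Σ/2 = -129.5 (negative ⇒ clockwise traversal).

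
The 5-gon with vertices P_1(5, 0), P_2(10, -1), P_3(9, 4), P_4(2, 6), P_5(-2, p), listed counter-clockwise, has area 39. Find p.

8

The doubled signed area Σ (x_i y_{i+1} − x_{i+1} y_i) is linear in p.
With p=0 it equals 102; the coefficient of p is -3 (from the two edges through P_5).
So -3·p + 102 = 2·39 = 78 ⇒ p = 8.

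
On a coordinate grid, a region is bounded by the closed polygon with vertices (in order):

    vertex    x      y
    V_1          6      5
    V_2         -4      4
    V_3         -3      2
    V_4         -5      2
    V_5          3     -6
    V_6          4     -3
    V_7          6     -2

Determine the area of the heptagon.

71.5

Cross-terms: 44, 4, 4, 24, 15, 10, 42  ⇒  Σ = 143
Area = |Σ|/2 = 71.5.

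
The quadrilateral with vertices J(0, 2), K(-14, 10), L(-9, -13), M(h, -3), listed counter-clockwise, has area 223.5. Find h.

8

Write out the shoelace sum; only the two edges meeting at M involve h:
2·Area = [((-9)·(-3) − h·(-13)) + (h·2 − 0·(-3))] + 300
       = 15·h + 327 = 447
⇒ h = 8.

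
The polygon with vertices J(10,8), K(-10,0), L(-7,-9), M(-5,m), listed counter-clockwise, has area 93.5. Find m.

The doubled signed area Σ (x_i y_{i+1} − x_{i+1} y_i) is linear in m.
With m=0 it equals 85; the coefficient of m is -17 (from the two edges through M).
So -17·m + 85 = 2·93.5 = 187 ⇒ m = -6.

-6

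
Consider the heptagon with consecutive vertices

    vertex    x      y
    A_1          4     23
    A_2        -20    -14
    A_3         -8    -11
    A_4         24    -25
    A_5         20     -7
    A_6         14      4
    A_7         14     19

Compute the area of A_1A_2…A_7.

971

Apply the surveyor's formula: 2A = Σ (x_i·y_{i+1} − x_{i+1}·y_i), indices taken mod 7.
Cross-terms: 404, 108, 464, 332, 178, 210, 246  ⇒  Σ = 1942
Area = |Σ|/2 = 971.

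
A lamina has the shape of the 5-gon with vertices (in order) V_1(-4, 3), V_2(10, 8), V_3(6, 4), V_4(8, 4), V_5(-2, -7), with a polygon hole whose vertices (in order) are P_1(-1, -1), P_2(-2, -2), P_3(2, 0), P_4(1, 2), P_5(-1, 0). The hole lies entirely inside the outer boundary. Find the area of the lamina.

74.5

Outer boundary:
Apply the shoelace (surveyor's) formula: 2A = Σ (x_i·y_{i+1} − x_{i+1}·y_i), indices taken mod 5.
V_1→V_2: (-4)(8) − (10)(3) = -62
V_2→V_3: (10)(4) − (6)(8) = -8
V_3→V_4: (6)(4) − (8)(4) = -8
V_4→V_5: (8)(-7) − (-2)(4) = -48
V_5→V_1: (-2)(3) − (-4)(-7) = -34
Σ = -160
Area = |Σ|/2 = 80.
Hole:
Apply the shoelace formula: 2A = Σ (x_i·y_{i+1} − x_{i+1}·y_i), indices taken mod 5.
P_1→P_2: (-1)(-2) − (-2)(-1) = 0
P_2→P_3: (-2)(0) − (2)(-2) = 4
P_3→P_4: (2)(2) − (1)(0) = 4
P_4→P_5: (1)(0) − (-1)(2) = 2
P_5→P_1: (-1)(-1) − (-1)(0) = 1
Σ = 11
Area = |Σ|/2 = 5.5.
Net area = 80 − 5.5 = 74.5.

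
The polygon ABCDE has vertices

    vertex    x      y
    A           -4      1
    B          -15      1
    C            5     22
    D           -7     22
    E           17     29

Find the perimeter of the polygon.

112

|AB| = √((-11)² + (0)²) = √121 = 11
|BC| = √((20)² + (21)²) = √841 = 29
|CD| = √((-12)² + (0)²) = √144 = 12
|DE| = √((24)² + (7)²) = √625 = 25
|EA| = √((-21)² + (-28)²) = √1225 = 35
Perimeter = 11 + 29 + 12 + 25 + 35 = 112.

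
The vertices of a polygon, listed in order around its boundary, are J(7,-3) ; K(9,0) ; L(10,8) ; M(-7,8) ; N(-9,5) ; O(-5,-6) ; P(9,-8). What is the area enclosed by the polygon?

Apply the shoelace formula: 2A = Σ (x_i·y_{i+1} − x_{i+1}·y_i), indices taken mod 7.
Σ = (27) + (72) + (136) + (37) + (79) + (94) + (29) = 474
Area = |Σ|/2 = 237.

237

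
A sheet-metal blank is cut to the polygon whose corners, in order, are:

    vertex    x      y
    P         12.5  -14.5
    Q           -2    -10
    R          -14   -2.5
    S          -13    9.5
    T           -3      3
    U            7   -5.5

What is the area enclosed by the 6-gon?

251.125

Apply the surveyor's formula: 2A = Σ (x_i·y_{i+1} − x_{i+1}·y_i), indices taken mod 6.
Cross-terms: -154, -135, -165.5, -10.5, -4.5, -32.75  ⇒  Σ = -502.25
Area = |Σ|/2 = 251.125.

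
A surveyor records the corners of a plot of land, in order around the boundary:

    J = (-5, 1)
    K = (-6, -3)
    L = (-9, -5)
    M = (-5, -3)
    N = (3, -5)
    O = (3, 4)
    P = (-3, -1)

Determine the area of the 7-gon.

Σ = (21) + (3) + (2) + (34) + (27) + (9) + (-8) = 88
Area = |Σ|/2 = 44.

44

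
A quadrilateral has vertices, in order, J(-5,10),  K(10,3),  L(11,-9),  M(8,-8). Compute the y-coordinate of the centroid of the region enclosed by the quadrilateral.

135/214

Apply Gauss's area formula. First the cross-terms c_i = x_i·y_{i+1} − x_{i+1}·y_i:
  -115, -123, -16, 40  ⇒  2A = -214, A = -107.
Then Σ (y_i + y_{i+1})·c_i = -405, so ȳ = -405 / (6·(-107)) = 135/214.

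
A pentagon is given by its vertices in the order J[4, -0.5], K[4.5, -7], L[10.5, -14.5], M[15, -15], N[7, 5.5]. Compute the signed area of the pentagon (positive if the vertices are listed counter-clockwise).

102.25

Apply the shoelace formula: 2A = Σ (x_i·y_{i+1} − x_{i+1}·y_i), indices taken mod 5.
J→K: (4)(-7) − (4.5)(-0.5) = -25.75
K→L: (4.5)(-14.5) − (10.5)(-7) = 8.25
L→M: (10.5)(-15) − (15)(-14.5) = 60
M→N: (15)(5.5) − (7)(-15) = 187.5
N→J: (7)(-0.5) − (4)(5.5) = -25.5
Σ = 204.5
Signed area = Σ/2 = 102.25 (positive ⇒ counter-clockwise traversal).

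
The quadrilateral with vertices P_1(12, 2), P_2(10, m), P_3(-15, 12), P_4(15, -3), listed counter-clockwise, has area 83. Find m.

Write out the shoelace sum; only the two edges meeting at P_2 involve m:
2·Area = [(12·m − 10·2) + (10·12 − (-15)·m)] + -69
       = 27·m + 31 = 166
⇒ m = 5.

5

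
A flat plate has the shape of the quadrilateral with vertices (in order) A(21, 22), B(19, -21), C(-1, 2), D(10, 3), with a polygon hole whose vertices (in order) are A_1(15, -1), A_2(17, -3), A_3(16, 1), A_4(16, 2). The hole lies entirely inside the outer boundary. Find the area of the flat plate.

Outer boundary:
Apply the surveyor's formula: 2A = Σ (x_i·y_{i+1} − x_{i+1}·y_i), indices taken mod 4.
Σ = (-859) + (17) + (-23) + (157) = -708
Area = |Σ|/2 = 354.
Hole:
Σ = (-28) + (65) + (16) + (-46) = 7
Area = |Σ|/2 = 3.5.
Net area = 354 − 3.5 = 350.5.

350.5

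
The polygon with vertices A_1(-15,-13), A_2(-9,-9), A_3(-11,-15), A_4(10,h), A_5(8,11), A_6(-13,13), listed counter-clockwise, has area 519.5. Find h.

-6

The doubled signed area Σ (x_i y_{i+1} − x_{i+1} y_i) is linear in h.
With h=0 it equals 925; the coefficient of h is -19 (from the two edges through A_4).
So -19·h + 925 = 2·519.5 = 1039 ⇒ h = -6.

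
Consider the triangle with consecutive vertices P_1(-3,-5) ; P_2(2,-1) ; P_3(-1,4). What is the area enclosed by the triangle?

Apply the shoelace (surveyor's) formula: 2A = Σ (x_i·y_{i+1} − x_{i+1}·y_i), indices taken mod 3.
P_1→P_2: (-3)(-1) − (2)(-5) = 13
P_2→P_3: (2)(4) − (-1)(-1) = 7
P_3→P_1: (-1)(-5) − (-3)(4) = 17
Σ = 37
Area = |Σ|/2 = 18.5.

18.5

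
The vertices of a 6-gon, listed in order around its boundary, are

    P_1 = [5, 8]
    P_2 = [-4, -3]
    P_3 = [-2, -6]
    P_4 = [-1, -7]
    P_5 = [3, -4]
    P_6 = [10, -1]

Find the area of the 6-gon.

95

P_1→P_2: (5)(-3) − (-4)(8) = 17
P_2→P_3: (-4)(-6) − (-2)(-3) = 18
P_3→P_4: (-2)(-7) − (-1)(-6) = 8
P_4→P_5: (-1)(-4) − (3)(-7) = 25
P_5→P_6: (3)(-1) − (10)(-4) = 37
P_6→P_1: (10)(8) − (5)(-1) = 85
Σ = 190
Area = |Σ|/2 = 95.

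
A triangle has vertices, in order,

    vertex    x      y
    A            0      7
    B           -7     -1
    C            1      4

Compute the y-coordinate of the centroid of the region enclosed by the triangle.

10/3

Apply the shoelace formula. First the cross-terms c_i = x_i·y_{i+1} − x_{i+1}·y_i:
  49, -27, 7  ⇒  2A = 29, A = 14.5.
Then Σ (y_i + y_{i+1})·c_i = 290, so ȳ = 290 / (6·14.5) = 10/3.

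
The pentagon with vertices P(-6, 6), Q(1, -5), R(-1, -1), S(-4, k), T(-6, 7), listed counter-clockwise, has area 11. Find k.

6

Write out the shoelace sum; only the two edges meeting at S involve k:
2·Area = [((-1)·k − (-4)·(-1)) + ((-4)·7 − (-6)·k)] + 24
       = 5·k + -8 = 22
⇒ k = 6.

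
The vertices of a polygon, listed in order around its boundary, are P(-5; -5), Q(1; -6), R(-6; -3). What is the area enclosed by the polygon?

Σ = (35) + (-39) + (15) = 11
Area = |Σ|/2 = 5.5.

5.5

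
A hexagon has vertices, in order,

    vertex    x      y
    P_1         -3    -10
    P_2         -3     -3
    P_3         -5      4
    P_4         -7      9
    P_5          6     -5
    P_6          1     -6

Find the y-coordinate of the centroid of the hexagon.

-246/143

Apply Gauss's area formula. First the cross-terms c_i = x_i·y_{i+1} − x_{i+1}·y_i:
  -21, -27, -17, -19, -31, -28  ⇒  2A = -143, A = -71.5.
Then Σ (y_i + y_{i+1})·c_i = 738, so ȳ = 738 / (6·(-71.5)) = -246/143.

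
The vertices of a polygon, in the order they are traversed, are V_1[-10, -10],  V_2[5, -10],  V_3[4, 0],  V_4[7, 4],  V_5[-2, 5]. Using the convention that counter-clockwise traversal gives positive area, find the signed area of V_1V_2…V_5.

159.5

Apply the surveyor's formula: 2A = Σ (x_i·y_{i+1} − x_{i+1}·y_i), indices taken mod 5.
V_1→V_2: (-10)(-10) − (5)(-10) = 150
V_2→V_3: (5)(0) − (4)(-10) = 40
V_3→V_4: (4)(4) − (7)(0) = 16
V_4→V_5: (7)(5) − (-2)(4) = 43
V_5→V_1: (-2)(-10) − (-10)(5) = 70
Σ = 319
Signed area = Σ/2 = 159.5 (positive ⇒ counter-clockwise traversal).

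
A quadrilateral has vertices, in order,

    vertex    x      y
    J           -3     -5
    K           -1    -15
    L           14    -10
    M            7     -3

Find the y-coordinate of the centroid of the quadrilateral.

-526/61

Apply the surveyor's formula. First the cross-terms c_i = x_i·y_{i+1} − x_{i+1}·y_i:
  40, 220, 28, -44  ⇒  2A = 244, A = 122.
Then Σ (y_i + y_{i+1})·c_i = -6312, so ȳ = -6312 / (6·122) = -526/61.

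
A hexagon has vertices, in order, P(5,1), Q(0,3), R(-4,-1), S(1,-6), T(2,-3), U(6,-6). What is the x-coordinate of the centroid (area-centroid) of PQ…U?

141/103

Apply the shoelace formula. First the cross-terms c_i = x_i·y_{i+1} − x_{i+1}·y_i:
  15, 12, 25, 9, 6, 36  ⇒  2A = 103, A = 51.5.
Then Σ (x_i + x_{i+1})·c_i = 423, so x̄ = 423 / (6·51.5) = 141/103.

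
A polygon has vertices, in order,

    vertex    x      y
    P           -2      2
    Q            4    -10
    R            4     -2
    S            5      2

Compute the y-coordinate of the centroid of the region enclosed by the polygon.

Apply the surveyor's formula. First the cross-terms c_i = x_i·y_{i+1} − x_{i+1}·y_i:
  12, 32, 18, 14  ⇒  2A = 76, A = 38.
Then Σ (y_i + y_{i+1})·c_i = -424, so ȳ = -424 / (6·38) = -106/57.

-106/57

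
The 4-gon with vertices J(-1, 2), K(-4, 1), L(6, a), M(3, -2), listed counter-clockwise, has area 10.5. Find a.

-4

The doubled signed area Σ (x_i y_{i+1} − x_{i+1} y_i) is linear in a.
With a=0 it equals -7; the coefficient of a is -7 (from the two edges through L).
So -7·a + -7 = 2·10.5 = 21 ⇒ a = -4.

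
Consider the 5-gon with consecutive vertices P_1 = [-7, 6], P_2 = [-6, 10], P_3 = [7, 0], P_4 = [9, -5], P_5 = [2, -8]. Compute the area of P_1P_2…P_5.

122.5

Apply the surveyor's formula: 2A = Σ (x_i·y_{i+1} − x_{i+1}·y_i), indices taken mod 5.
P_1→P_2: (-7)(10) − (-6)(6) = -34
P_2→P_3: (-6)(0) − (7)(10) = -70
P_3→P_4: (7)(-5) − (9)(0) = -35
P_4→P_5: (9)(-8) − (2)(-5) = -62
P_5→P_1: (2)(6) − (-7)(-8) = -44
Σ = -245
Area = |Σ|/2 = 122.5.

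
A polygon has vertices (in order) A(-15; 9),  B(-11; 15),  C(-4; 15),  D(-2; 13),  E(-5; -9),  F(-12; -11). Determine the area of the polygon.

248

Apply the shoelace (surveyor's) formula: 2A = Σ (x_i·y_{i+1} − x_{i+1}·y_i), indices taken mod 6.
Σ = (-126) + (-105) + (-22) + (83) + (-53) + (-273) = -496
Area = |Σ|/2 = 248.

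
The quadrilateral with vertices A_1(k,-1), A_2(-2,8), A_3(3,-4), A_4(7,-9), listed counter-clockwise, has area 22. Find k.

The doubled signed area Σ (x_i y_{i+1} − x_{i+1} y_i) is linear in k.
With k=0 it equals -24; the coefficient of k is 17 (from the two edges through A_1).
So 17·k + -24 = 2·22 = 44 ⇒ k = 4.

4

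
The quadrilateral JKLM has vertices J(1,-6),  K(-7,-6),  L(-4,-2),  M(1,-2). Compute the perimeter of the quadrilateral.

22

|JK| = √((-8)² + (0)²) = √64 = 8
|KL| = √((3)² + (4)²) = √25 = 5
|LM| = √((5)² + (0)²) = √25 = 5
|MJ| = √((0)² + (-4)²) = √16 = 4
Perimeter = 8 + 5 + 5 + 4 = 22.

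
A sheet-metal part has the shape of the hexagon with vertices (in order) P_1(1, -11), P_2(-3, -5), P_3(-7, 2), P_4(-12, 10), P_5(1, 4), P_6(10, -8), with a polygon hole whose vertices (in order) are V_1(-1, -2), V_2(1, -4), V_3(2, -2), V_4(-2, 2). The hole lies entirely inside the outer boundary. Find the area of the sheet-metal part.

Outer boundary:
Σ = (-38) + (-41) + (-46) + (-58) + (-48) + (-102) = -333
Area = |Σ|/2 = 166.5.
Hole:
Apply Gauss's area formula: 2A = Σ (x_i·y_{i+1} − x_{i+1}·y_i), indices taken mod 4.
Σ = (6) + (6) + (0) + (6) = 18
Area = |Σ|/2 = 9.
Net area = 166.5 − 9 = 157.5.

157.5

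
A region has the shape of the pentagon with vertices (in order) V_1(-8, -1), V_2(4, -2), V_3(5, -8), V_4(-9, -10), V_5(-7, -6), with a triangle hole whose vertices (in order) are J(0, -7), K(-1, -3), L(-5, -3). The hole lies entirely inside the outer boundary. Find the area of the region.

82.5

Outer boundary:
Apply the shoelace (surveyor's) formula: 2A = Σ (x_i·y_{i+1} − x_{i+1}·y_i), indices taken mod 5.
Σ = (20) + (-22) + (-122) + (-16) + (-41) = -181
Area = |Σ|/2 = 90.5.
Hole:
Σ = (-7) + (-12) + (35) = 16
Area = |Σ|/2 = 8.
Net area = 90.5 − 8 = 82.5.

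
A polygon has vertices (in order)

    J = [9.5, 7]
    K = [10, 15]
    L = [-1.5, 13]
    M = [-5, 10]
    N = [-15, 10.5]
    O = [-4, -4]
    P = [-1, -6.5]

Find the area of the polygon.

275.625

Apply the surveyor's formula: 2A = Σ (x_i·y_{i+1} − x_{i+1}·y_i), indices taken mod 7.
J→K: (9.5)(15) − (10)(7) = 72.5
K→L: (10)(13) − (-1.5)(15) = 152.5
L→M: (-1.5)(10) − (-5)(13) = 50
M→N: (-5)(10.5) − (-15)(10) = 97.5
N→O: (-15)(-4) − (-4)(10.5) = 102
O→P: (-4)(-6.5) − (-1)(-4) = 22
P→J: (-1)(7) − (9.5)(-6.5) = 54.75
Σ = 551.25
Area = |Σ|/2 = 275.625.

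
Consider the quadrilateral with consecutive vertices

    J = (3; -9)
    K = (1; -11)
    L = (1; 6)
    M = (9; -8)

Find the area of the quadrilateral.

63

Apply the shoelace (surveyor's) formula: 2A = Σ (x_i·y_{i+1} − x_{i+1}·y_i), indices taken mod 4.
Cross-terms: -24, 17, -62, -57  ⇒  Σ = -126
Area = |Σ|/2 = 63.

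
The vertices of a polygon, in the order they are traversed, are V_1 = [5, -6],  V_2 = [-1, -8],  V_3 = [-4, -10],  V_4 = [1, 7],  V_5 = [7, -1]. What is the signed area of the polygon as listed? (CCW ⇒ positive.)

-86.5

Apply Gauss's area formula: 2A = Σ (x_i·y_{i+1} − x_{i+1}·y_i), indices taken mod 5.
Cross-terms: -46, -22, -18, -50, -37  ⇒  Σ = -173
Signed area = Σ/2 = -86.5 (negative ⇒ clockwise traversal).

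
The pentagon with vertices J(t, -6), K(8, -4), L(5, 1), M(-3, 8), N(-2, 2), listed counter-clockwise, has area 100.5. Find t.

-10

The doubled signed area Σ (x_i y_{i+1} − x_{i+1} y_i) is linear in t.
With t=0 it equals 141; the coefficient of t is -6 (from the two edges through J).
So -6·t + 141 = 2·100.5 = 201 ⇒ t = -10.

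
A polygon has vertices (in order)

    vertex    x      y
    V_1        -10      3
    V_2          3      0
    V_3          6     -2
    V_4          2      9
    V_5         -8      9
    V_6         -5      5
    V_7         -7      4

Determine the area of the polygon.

Apply the shoelace formula: 2A = Σ (x_i·y_{i+1} − x_{i+1}·y_i), indices taken mod 7.
Σ = (-9) + (-6) + (58) + (90) + (5) + (15) + (19) = 172
Area = |Σ|/2 = 86.

86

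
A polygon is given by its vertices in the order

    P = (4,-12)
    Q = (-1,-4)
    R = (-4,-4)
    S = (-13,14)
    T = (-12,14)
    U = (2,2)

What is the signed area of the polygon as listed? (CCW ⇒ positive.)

Apply Gauss's area formula: 2A = Σ (x_i·y_{i+1} − x_{i+1}·y_i), indices taken mod 6.
Σ = (-28) + (-12) + (-108) + (-14) + (-52) + (-32) = -246
Signed area = Σ/2 = -123 (negative ⇒ clockwise traversal).

-123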